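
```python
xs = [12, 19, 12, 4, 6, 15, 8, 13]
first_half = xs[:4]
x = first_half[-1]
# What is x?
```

xs has length 8. The slice xs[:4] selects indices [0, 1, 2, 3] (0->12, 1->19, 2->12, 3->4), giving [12, 19, 12, 4]. So first_half = [12, 19, 12, 4]. Then first_half[-1] = 4.

4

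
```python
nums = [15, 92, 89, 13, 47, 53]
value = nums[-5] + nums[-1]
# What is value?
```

nums has length 6. Negative index -5 maps to positive index 6 + (-5) = 1. nums[1] = 92.
nums has length 6. Negative index -1 maps to positive index 6 + (-1) = 5. nums[5] = 53.
Sum: 92 + 53 = 145.

145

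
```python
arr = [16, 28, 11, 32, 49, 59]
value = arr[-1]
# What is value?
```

arr has length 6. Negative index -1 maps to positive index 6 + (-1) = 5. arr[5] = 59.

59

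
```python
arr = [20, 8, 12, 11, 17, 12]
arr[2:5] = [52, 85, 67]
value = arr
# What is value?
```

arr starts as [20, 8, 12, 11, 17, 12] (length 6). The slice arr[2:5] covers indices [2, 3, 4] with values [12, 11, 17]. Replacing that slice with [52, 85, 67] (same length) produces [20, 8, 52, 85, 67, 12].

[20, 8, 52, 85, 67, 12]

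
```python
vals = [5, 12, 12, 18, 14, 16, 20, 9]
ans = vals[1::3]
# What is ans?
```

vals has length 8. The slice vals[1::3] selects indices [1, 4, 7] (1->12, 4->14, 7->9), giving [12, 14, 9].

[12, 14, 9]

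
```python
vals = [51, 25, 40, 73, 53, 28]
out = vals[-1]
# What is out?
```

vals has length 6. Negative index -1 maps to positive index 6 + (-1) = 5. vals[5] = 28.

28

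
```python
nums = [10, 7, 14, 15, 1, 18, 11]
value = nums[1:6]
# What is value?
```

nums has length 7. The slice nums[1:6] selects indices [1, 2, 3, 4, 5] (1->7, 2->14, 3->15, 4->1, 5->18), giving [7, 14, 15, 1, 18].

[7, 14, 15, 1, 18]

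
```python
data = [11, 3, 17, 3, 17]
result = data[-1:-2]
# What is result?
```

data has length 5. The slice data[-1:-2] resolves to an empty index range, so the result is [].

[]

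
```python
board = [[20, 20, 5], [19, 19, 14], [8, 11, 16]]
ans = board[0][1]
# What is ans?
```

board[0] = [20, 20, 5]. Taking column 1 of that row yields 20.

20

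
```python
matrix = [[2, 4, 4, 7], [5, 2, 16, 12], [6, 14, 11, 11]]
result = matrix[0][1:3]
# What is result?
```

matrix[0] = [2, 4, 4, 7]. matrix[0] has length 4. The slice matrix[0][1:3] selects indices [1, 2] (1->4, 2->4), giving [4, 4].

[4, 4]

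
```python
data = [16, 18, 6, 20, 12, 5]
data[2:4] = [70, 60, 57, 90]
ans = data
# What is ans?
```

data starts as [16, 18, 6, 20, 12, 5] (length 6). The slice data[2:4] covers indices [2, 3] with values [6, 20]. Replacing that slice with [70, 60, 57, 90] (different length) produces [16, 18, 70, 60, 57, 90, 12, 5].

[16, 18, 70, 60, 57, 90, 12, 5]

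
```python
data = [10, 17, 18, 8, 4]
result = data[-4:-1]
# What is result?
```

data has length 5. The slice data[-4:-1] selects indices [1, 2, 3] (1->17, 2->18, 3->8), giving [17, 18, 8].

[17, 18, 8]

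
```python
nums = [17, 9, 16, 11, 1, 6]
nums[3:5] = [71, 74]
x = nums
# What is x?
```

nums starts as [17, 9, 16, 11, 1, 6] (length 6). The slice nums[3:5] covers indices [3, 4] with values [11, 1]. Replacing that slice with [71, 74] (same length) produces [17, 9, 16, 71, 74, 6].

[17, 9, 16, 71, 74, 6]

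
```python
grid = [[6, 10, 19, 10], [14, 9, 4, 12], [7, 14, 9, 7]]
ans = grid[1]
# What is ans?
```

grid has 3 rows. Row 1 is [14, 9, 4, 12].

[14, 9, 4, 12]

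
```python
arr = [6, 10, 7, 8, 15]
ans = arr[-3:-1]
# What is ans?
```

arr has length 5. The slice arr[-3:-1] selects indices [2, 3] (2->7, 3->8), giving [7, 8].

[7, 8]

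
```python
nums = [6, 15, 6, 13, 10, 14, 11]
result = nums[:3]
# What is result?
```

nums has length 7. The slice nums[:3] selects indices [0, 1, 2] (0->6, 1->15, 2->6), giving [6, 15, 6].

[6, 15, 6]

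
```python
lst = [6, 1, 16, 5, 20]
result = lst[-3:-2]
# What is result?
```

lst has length 5. The slice lst[-3:-2] selects indices [2] (2->16), giving [16].

[16]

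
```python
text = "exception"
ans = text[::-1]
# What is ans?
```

text has length 9. The slice text[::-1] selects indices [8, 7, 6, 5, 4, 3, 2, 1, 0] (8->'n', 7->'o', 6->'i', 5->'t', 4->'p', 3->'e', 2->'c', 1->'x', 0->'e'), giving 'noitpecxe'.

'noitpecxe'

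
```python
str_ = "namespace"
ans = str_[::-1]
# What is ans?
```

str_ has length 9. The slice str_[::-1] selects indices [8, 7, 6, 5, 4, 3, 2, 1, 0] (8->'e', 7->'c', 6->'a', 5->'p', 4->'s', 3->'e', 2->'m', 1->'a', 0->'n'), giving 'ecapseman'.

'ecapseman'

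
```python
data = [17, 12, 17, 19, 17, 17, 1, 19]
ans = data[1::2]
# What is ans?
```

data has length 8. The slice data[1::2] selects indices [1, 3, 5, 7] (1->12, 3->19, 5->17, 7->19), giving [12, 19, 17, 19].

[12, 19, 17, 19]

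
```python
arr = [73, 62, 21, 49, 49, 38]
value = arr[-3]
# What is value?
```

arr has length 6. Negative index -3 maps to positive index 6 + (-3) = 3. arr[3] = 49.

49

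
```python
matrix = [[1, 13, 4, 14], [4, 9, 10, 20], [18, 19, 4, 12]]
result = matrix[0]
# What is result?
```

matrix has 3 rows. Row 0 is [1, 13, 4, 14].

[1, 13, 4, 14]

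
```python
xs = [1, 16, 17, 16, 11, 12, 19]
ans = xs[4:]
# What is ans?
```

xs has length 7. The slice xs[4:] selects indices [4, 5, 6] (4->11, 5->12, 6->19), giving [11, 12, 19].

[11, 12, 19]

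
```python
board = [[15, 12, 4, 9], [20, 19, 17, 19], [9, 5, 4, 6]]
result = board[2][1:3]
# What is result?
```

board[2] = [9, 5, 4, 6]. board[2] has length 4. The slice board[2][1:3] selects indices [1, 2] (1->5, 2->4), giving [5, 4].

[5, 4]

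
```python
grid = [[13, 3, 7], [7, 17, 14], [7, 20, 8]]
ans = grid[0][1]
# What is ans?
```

grid[0] = [13, 3, 7]. Taking column 1 of that row yields 3.

3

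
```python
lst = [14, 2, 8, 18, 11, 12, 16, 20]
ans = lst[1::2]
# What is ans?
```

lst has length 8. The slice lst[1::2] selects indices [1, 3, 5, 7] (1->2, 3->18, 5->12, 7->20), giving [2, 18, 12, 20].

[2, 18, 12, 20]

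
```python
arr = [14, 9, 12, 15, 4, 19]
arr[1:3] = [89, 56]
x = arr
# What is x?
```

arr starts as [14, 9, 12, 15, 4, 19] (length 6). The slice arr[1:3] covers indices [1, 2] with values [9, 12]. Replacing that slice with [89, 56] (same length) produces [14, 89, 56, 15, 4, 19].

[14, 89, 56, 15, 4, 19]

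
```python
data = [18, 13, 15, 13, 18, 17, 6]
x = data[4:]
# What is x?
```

data has length 7. The slice data[4:] selects indices [4, 5, 6] (4->18, 5->17, 6->6), giving [18, 17, 6].

[18, 17, 6]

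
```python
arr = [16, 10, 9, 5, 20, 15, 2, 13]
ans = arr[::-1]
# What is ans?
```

arr has length 8. The slice arr[::-1] selects indices [7, 6, 5, 4, 3, 2, 1, 0] (7->13, 6->2, 5->15, 4->20, 3->5, 2->9, 1->10, 0->16), giving [13, 2, 15, 20, 5, 9, 10, 16].

[13, 2, 15, 20, 5, 9, 10, 16]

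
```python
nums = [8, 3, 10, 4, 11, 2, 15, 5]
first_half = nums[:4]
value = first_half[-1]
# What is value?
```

nums has length 8. The slice nums[:4] selects indices [0, 1, 2, 3] (0->8, 1->3, 2->10, 3->4), giving [8, 3, 10, 4]. So first_half = [8, 3, 10, 4]. Then first_half[-1] = 4.

4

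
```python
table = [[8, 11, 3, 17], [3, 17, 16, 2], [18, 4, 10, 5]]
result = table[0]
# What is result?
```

table has 3 rows. Row 0 is [8, 11, 3, 17].

[8, 11, 3, 17]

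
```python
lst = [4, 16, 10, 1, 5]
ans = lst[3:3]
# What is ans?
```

lst has length 5. The slice lst[3:3] resolves to an empty index range, so the result is [].

[]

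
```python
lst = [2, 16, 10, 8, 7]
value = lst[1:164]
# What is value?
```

lst has length 5. The slice lst[1:164] selects indices [1, 2, 3, 4] (1->16, 2->10, 3->8, 4->7), giving [16, 10, 8, 7].

[16, 10, 8, 7]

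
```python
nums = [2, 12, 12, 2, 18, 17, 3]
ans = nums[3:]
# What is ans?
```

nums has length 7. The slice nums[3:] selects indices [3, 4, 5, 6] (3->2, 4->18, 5->17, 6->3), giving [2, 18, 17, 3].

[2, 18, 17, 3]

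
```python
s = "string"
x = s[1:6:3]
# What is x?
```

s has length 6. The slice s[1:6:3] selects indices [1, 4] (1->'t', 4->'n'), giving 'tn'.

'tn'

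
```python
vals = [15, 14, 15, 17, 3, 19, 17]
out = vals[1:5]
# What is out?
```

vals has length 7. The slice vals[1:5] selects indices [1, 2, 3, 4] (1->14, 2->15, 3->17, 4->3), giving [14, 15, 17, 3].

[14, 15, 17, 3]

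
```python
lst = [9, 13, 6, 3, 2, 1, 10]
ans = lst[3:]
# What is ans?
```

lst has length 7. The slice lst[3:] selects indices [3, 4, 5, 6] (3->3, 4->2, 5->1, 6->10), giving [3, 2, 1, 10].

[3, 2, 1, 10]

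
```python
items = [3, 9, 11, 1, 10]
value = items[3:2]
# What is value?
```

items has length 5. The slice items[3:2] resolves to an empty index range, so the result is [].

[]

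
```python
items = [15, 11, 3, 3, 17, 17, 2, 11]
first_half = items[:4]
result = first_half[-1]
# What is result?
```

items has length 8. The slice items[:4] selects indices [0, 1, 2, 3] (0->15, 1->11, 2->3, 3->3), giving [15, 11, 3, 3]. So first_half = [15, 11, 3, 3]. Then first_half[-1] = 3.

3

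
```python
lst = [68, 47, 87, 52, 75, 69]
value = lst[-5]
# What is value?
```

lst has length 6. Negative index -5 maps to positive index 6 + (-5) = 1. lst[1] = 47.

47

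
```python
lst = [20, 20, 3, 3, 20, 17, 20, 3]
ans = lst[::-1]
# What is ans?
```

lst has length 8. The slice lst[::-1] selects indices [7, 6, 5, 4, 3, 2, 1, 0] (7->3, 6->20, 5->17, 4->20, 3->3, 2->3, 1->20, 0->20), giving [3, 20, 17, 20, 3, 3, 20, 20].

[3, 20, 17, 20, 3, 3, 20, 20]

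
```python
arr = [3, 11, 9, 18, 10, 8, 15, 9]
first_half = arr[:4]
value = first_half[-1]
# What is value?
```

arr has length 8. The slice arr[:4] selects indices [0, 1, 2, 3] (0->3, 1->11, 2->9, 3->18), giving [3, 11, 9, 18]. So first_half = [3, 11, 9, 18]. Then first_half[-1] = 18.

18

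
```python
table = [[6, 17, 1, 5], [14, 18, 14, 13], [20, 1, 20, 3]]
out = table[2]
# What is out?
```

table has 3 rows. Row 2 is [20, 1, 20, 3].

[20, 1, 20, 3]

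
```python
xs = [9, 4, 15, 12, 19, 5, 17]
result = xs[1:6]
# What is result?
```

xs has length 7. The slice xs[1:6] selects indices [1, 2, 3, 4, 5] (1->4, 2->15, 3->12, 4->19, 5->5), giving [4, 15, 12, 19, 5].

[4, 15, 12, 19, 5]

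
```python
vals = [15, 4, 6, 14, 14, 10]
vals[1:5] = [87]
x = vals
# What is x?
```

vals starts as [15, 4, 6, 14, 14, 10] (length 6). The slice vals[1:5] covers indices [1, 2, 3, 4] with values [4, 6, 14, 14]. Replacing that slice with [87] (different length) produces [15, 87, 10].

[15, 87, 10]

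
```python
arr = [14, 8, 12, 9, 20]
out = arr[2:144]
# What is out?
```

arr has length 5. The slice arr[2:144] selects indices [2, 3, 4] (2->12, 3->9, 4->20), giving [12, 9, 20].

[12, 9, 20]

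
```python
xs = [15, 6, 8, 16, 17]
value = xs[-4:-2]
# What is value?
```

xs has length 5. The slice xs[-4:-2] selects indices [1, 2] (1->6, 2->8), giving [6, 8].

[6, 8]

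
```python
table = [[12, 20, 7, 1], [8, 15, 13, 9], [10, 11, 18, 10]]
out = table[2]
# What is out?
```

table has 3 rows. Row 2 is [10, 11, 18, 10].

[10, 11, 18, 10]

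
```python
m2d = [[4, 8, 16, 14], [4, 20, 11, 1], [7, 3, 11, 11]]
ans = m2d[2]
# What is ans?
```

m2d has 3 rows. Row 2 is [7, 3, 11, 11].

[7, 3, 11, 11]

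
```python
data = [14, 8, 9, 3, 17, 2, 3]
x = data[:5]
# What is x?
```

data has length 7. The slice data[:5] selects indices [0, 1, 2, 3, 4] (0->14, 1->8, 2->9, 3->3, 4->17), giving [14, 8, 9, 3, 17].

[14, 8, 9, 3, 17]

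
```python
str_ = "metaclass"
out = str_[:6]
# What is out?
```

str_ has length 9. The slice str_[:6] selects indices [0, 1, 2, 3, 4, 5] (0->'m', 1->'e', 2->'t', 3->'a', 4->'c', 5->'l'), giving 'metacl'.

'metacl'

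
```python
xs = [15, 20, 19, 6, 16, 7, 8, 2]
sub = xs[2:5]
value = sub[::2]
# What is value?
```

xs has length 8. The slice xs[2:5] selects indices [2, 3, 4] (2->19, 3->6, 4->16), giving [19, 6, 16]. So sub = [19, 6, 16]. sub has length 3. The slice sub[::2] selects indices [0, 2] (0->19, 2->16), giving [19, 16].

[19, 16]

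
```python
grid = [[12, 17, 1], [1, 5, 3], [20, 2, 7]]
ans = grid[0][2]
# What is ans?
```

grid[0] = [12, 17, 1]. Taking column 2 of that row yields 1.

1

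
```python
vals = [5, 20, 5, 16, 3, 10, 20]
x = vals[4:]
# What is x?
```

vals has length 7. The slice vals[4:] selects indices [4, 5, 6] (4->3, 5->10, 6->20), giving [3, 10, 20].

[3, 10, 20]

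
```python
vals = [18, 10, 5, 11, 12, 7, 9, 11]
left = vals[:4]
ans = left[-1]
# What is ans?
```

vals has length 8. The slice vals[:4] selects indices [0, 1, 2, 3] (0->18, 1->10, 2->5, 3->11), giving [18, 10, 5, 11]. So left = [18, 10, 5, 11]. Then left[-1] = 11.

11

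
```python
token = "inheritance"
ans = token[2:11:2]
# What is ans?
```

token has length 11. The slice token[2:11:2] selects indices [2, 4, 6, 8, 10] (2->'h', 4->'r', 6->'t', 8->'n', 10->'e'), giving 'hrtne'.

'hrtne'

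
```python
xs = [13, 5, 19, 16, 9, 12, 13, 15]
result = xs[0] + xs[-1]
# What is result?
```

xs has length 8. xs[0] = 13.
xs has length 8. Negative index -1 maps to positive index 8 + (-1) = 7. xs[7] = 15.
Sum: 13 + 15 = 28.

28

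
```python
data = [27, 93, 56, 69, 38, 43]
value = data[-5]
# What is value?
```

data has length 6. Negative index -5 maps to positive index 6 + (-5) = 1. data[1] = 93.

93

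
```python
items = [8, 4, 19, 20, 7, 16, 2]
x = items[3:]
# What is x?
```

items has length 7. The slice items[3:] selects indices [3, 4, 5, 6] (3->20, 4->7, 5->16, 6->2), giving [20, 7, 16, 2].

[20, 7, 16, 2]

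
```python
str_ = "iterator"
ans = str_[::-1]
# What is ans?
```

str_ has length 8. The slice str_[::-1] selects indices [7, 6, 5, 4, 3, 2, 1, 0] (7->'r', 6->'o', 5->'t', 4->'a', 3->'r', 2->'e', 1->'t', 0->'i'), giving 'rotareti'.

'rotareti'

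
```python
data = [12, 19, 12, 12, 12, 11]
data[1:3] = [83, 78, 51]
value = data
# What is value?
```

data starts as [12, 19, 12, 12, 12, 11] (length 6). The slice data[1:3] covers indices [1, 2] with values [19, 12]. Replacing that slice with [83, 78, 51] (different length) produces [12, 83, 78, 51, 12, 12, 11].

[12, 83, 78, 51, 12, 12, 11]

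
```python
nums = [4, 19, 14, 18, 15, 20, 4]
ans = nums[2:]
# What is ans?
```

nums has length 7. The slice nums[2:] selects indices [2, 3, 4, 5, 6] (2->14, 3->18, 4->15, 5->20, 6->4), giving [14, 18, 15, 20, 4].

[14, 18, 15, 20, 4]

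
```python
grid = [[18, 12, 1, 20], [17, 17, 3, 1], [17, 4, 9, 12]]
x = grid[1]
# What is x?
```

grid has 3 rows. Row 1 is [17, 17, 3, 1].

[17, 17, 3, 1]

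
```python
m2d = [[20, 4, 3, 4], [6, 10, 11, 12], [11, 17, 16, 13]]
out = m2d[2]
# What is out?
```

m2d has 3 rows. Row 2 is [11, 17, 16, 13].

[11, 17, 16, 13]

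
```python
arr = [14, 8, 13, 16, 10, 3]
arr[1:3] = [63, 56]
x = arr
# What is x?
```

arr starts as [14, 8, 13, 16, 10, 3] (length 6). The slice arr[1:3] covers indices [1, 2] with values [8, 13]. Replacing that slice with [63, 56] (same length) produces [14, 63, 56, 16, 10, 3].

[14, 63, 56, 16, 10, 3]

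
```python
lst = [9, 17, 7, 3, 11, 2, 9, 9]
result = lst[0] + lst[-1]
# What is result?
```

lst has length 8. lst[0] = 9.
lst has length 8. Negative index -1 maps to positive index 8 + (-1) = 7. lst[7] = 9.
Sum: 9 + 9 = 18.

18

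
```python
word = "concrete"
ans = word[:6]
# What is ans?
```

word has length 8. The slice word[:6] selects indices [0, 1, 2, 3, 4, 5] (0->'c', 1->'o', 2->'n', 3->'c', 4->'r', 5->'e'), giving 'concre'.

'concre'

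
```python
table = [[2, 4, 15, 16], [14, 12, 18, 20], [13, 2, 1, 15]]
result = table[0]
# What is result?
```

table has 3 rows. Row 0 is [2, 4, 15, 16].

[2, 4, 15, 16]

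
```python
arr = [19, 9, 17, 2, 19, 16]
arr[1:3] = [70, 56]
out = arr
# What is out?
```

arr starts as [19, 9, 17, 2, 19, 16] (length 6). The slice arr[1:3] covers indices [1, 2] with values [9, 17]. Replacing that slice with [70, 56] (same length) produces [19, 70, 56, 2, 19, 16].

[19, 70, 56, 2, 19, 16]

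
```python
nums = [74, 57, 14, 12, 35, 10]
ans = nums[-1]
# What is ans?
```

nums has length 6. Negative index -1 maps to positive index 6 + (-1) = 5. nums[5] = 10.

10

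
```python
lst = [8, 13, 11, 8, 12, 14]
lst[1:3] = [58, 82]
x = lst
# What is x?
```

lst starts as [8, 13, 11, 8, 12, 14] (length 6). The slice lst[1:3] covers indices [1, 2] with values [13, 11]. Replacing that slice with [58, 82] (same length) produces [8, 58, 82, 8, 12, 14].

[8, 58, 82, 8, 12, 14]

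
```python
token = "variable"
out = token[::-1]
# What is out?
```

token has length 8. The slice token[::-1] selects indices [7, 6, 5, 4, 3, 2, 1, 0] (7->'e', 6->'l', 5->'b', 4->'a', 3->'i', 2->'r', 1->'a', 0->'v'), giving 'elbairav'.

'elbairav'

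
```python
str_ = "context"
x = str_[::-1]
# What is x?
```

str_ has length 7. The slice str_[::-1] selects indices [6, 5, 4, 3, 2, 1, 0] (6->'t', 5->'x', 4->'e', 3->'t', 2->'n', 1->'o', 0->'c'), giving 'txetnoc'.

'txetnoc'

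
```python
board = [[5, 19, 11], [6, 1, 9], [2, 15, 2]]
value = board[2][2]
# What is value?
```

board[2] = [2, 15, 2]. Taking column 2 of that row yields 2.

2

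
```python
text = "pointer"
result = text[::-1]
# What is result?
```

text has length 7. The slice text[::-1] selects indices [6, 5, 4, 3, 2, 1, 0] (6->'r', 5->'e', 4->'t', 3->'n', 2->'i', 1->'o', 0->'p'), giving 'retniop'.

'retniop'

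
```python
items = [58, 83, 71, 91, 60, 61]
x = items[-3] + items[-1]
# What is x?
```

items has length 6. Negative index -3 maps to positive index 6 + (-3) = 3. items[3] = 91.
items has length 6. Negative index -1 maps to positive index 6 + (-1) = 5. items[5] = 61.
Sum: 91 + 61 = 152.

152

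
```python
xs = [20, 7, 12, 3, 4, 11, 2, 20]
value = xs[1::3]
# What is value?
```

xs has length 8. The slice xs[1::3] selects indices [1, 4, 7] (1->7, 4->4, 7->20), giving [7, 4, 20].

[7, 4, 20]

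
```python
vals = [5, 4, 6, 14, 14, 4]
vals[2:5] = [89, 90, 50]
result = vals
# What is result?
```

vals starts as [5, 4, 6, 14, 14, 4] (length 6). The slice vals[2:5] covers indices [2, 3, 4] with values [6, 14, 14]. Replacing that slice with [89, 90, 50] (same length) produces [5, 4, 89, 90, 50, 4].

[5, 4, 89, 90, 50, 4]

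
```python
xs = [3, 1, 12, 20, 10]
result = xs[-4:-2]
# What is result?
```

xs has length 5. The slice xs[-4:-2] selects indices [1, 2] (1->1, 2->12), giving [1, 12].

[1, 12]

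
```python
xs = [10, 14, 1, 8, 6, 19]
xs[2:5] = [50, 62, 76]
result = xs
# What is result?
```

xs starts as [10, 14, 1, 8, 6, 19] (length 6). The slice xs[2:5] covers indices [2, 3, 4] with values [1, 8, 6]. Replacing that slice with [50, 62, 76] (same length) produces [10, 14, 50, 62, 76, 19].

[10, 14, 50, 62, 76, 19]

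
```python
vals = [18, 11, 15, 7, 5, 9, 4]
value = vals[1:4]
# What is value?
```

vals has length 7. The slice vals[1:4] selects indices [1, 2, 3] (1->11, 2->15, 3->7), giving [11, 15, 7].

[11, 15, 7]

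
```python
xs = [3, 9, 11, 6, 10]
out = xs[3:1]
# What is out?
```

xs has length 5. The slice xs[3:1] resolves to an empty index range, so the result is [].

[]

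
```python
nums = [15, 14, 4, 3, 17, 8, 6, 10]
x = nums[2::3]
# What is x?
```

nums has length 8. The slice nums[2::3] selects indices [2, 5] (2->4, 5->8), giving [4, 8].

[4, 8]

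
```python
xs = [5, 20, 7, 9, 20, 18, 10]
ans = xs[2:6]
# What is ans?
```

xs has length 7. The slice xs[2:6] selects indices [2, 3, 4, 5] (2->7, 3->9, 4->20, 5->18), giving [7, 9, 20, 18].

[7, 9, 20, 18]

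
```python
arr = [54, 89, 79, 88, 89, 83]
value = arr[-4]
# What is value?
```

arr has length 6. Negative index -4 maps to positive index 6 + (-4) = 2. arr[2] = 79.

79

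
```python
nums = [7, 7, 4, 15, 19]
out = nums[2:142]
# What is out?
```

nums has length 5. The slice nums[2:142] selects indices [2, 3, 4] (2->4, 3->15, 4->19), giving [4, 15, 19].

[4, 15, 19]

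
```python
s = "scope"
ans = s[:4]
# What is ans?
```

s has length 5. The slice s[:4] selects indices [0, 1, 2, 3] (0->'s', 1->'c', 2->'o', 3->'p'), giving 'scop'.

'scop'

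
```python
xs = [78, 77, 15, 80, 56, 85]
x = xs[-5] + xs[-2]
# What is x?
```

xs has length 6. Negative index -5 maps to positive index 6 + (-5) = 1. xs[1] = 77.
xs has length 6. Negative index -2 maps to positive index 6 + (-2) = 4. xs[4] = 56.
Sum: 77 + 56 = 133.

133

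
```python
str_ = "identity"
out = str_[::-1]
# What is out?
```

str_ has length 8. The slice str_[::-1] selects indices [7, 6, 5, 4, 3, 2, 1, 0] (7->'y', 6->'t', 5->'i', 4->'t', 3->'n', 2->'e', 1->'d', 0->'i'), giving 'ytitnedi'.

'ytitnedi'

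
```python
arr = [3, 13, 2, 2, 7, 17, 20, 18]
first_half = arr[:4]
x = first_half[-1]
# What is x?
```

arr has length 8. The slice arr[:4] selects indices [0, 1, 2, 3] (0->3, 1->13, 2->2, 3->2), giving [3, 13, 2, 2]. So first_half = [3, 13, 2, 2]. Then first_half[-1] = 2.

2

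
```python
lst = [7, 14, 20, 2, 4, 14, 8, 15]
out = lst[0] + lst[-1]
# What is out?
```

lst has length 8. lst[0] = 7.
lst has length 8. Negative index -1 maps to positive index 8 + (-1) = 7. lst[7] = 15.
Sum: 7 + 15 = 22.

22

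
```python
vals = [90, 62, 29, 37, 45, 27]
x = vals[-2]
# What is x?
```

vals has length 6. Negative index -2 maps to positive index 6 + (-2) = 4. vals[4] = 45.

45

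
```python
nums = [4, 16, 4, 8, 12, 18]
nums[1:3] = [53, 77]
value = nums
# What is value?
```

nums starts as [4, 16, 4, 8, 12, 18] (length 6). The slice nums[1:3] covers indices [1, 2] with values [16, 4]. Replacing that slice with [53, 77] (same length) produces [4, 53, 77, 8, 12, 18].

[4, 53, 77, 8, 12, 18]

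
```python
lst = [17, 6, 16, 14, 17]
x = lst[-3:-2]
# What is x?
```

lst has length 5. The slice lst[-3:-2] selects indices [2] (2->16), giving [16].

[16]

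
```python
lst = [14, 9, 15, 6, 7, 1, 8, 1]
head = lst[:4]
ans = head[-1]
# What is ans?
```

lst has length 8. The slice lst[:4] selects indices [0, 1, 2, 3] (0->14, 1->9, 2->15, 3->6), giving [14, 9, 15, 6]. So head = [14, 9, 15, 6]. Then head[-1] = 6.

6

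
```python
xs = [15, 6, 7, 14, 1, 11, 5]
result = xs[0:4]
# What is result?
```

xs has length 7. The slice xs[0:4] selects indices [0, 1, 2, 3] (0->15, 1->6, 2->7, 3->14), giving [15, 6, 7, 14].

[15, 6, 7, 14]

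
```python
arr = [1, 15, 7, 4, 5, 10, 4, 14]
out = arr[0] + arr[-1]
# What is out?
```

arr has length 8. arr[0] = 1.
arr has length 8. Negative index -1 maps to positive index 8 + (-1) = 7. arr[7] = 14.
Sum: 1 + 14 = 15.

15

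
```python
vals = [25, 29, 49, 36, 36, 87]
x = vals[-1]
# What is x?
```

vals has length 6. Negative index -1 maps to positive index 6 + (-1) = 5. vals[5] = 87.

87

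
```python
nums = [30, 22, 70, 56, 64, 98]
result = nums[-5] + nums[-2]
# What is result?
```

nums has length 6. Negative index -5 maps to positive index 6 + (-5) = 1. nums[1] = 22.
nums has length 6. Negative index -2 maps to positive index 6 + (-2) = 4. nums[4] = 64.
Sum: 22 + 64 = 86.

86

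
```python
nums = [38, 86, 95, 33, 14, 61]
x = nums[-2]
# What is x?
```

nums has length 6. Negative index -2 maps to positive index 6 + (-2) = 4. nums[4] = 14.

14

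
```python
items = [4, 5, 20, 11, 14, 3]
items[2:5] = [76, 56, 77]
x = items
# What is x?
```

items starts as [4, 5, 20, 11, 14, 3] (length 6). The slice items[2:5] covers indices [2, 3, 4] with values [20, 11, 14]. Replacing that slice with [76, 56, 77] (same length) produces [4, 5, 76, 56, 77, 3].

[4, 5, 76, 56, 77, 3]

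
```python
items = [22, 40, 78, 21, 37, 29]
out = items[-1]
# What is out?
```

items has length 6. Negative index -1 maps to positive index 6 + (-1) = 5. items[5] = 29.

29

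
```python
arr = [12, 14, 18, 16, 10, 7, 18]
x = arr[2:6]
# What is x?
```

arr has length 7. The slice arr[2:6] selects indices [2, 3, 4, 5] (2->18, 3->16, 4->10, 5->7), giving [18, 16, 10, 7].

[18, 16, 10, 7]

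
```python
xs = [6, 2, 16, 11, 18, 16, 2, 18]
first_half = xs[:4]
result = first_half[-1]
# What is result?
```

xs has length 8. The slice xs[:4] selects indices [0, 1, 2, 3] (0->6, 1->2, 2->16, 3->11), giving [6, 2, 16, 11]. So first_half = [6, 2, 16, 11]. Then first_half[-1] = 11.

11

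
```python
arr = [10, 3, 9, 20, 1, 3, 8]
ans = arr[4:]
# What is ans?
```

arr has length 7. The slice arr[4:] selects indices [4, 5, 6] (4->1, 5->3, 6->8), giving [1, 3, 8].

[1, 3, 8]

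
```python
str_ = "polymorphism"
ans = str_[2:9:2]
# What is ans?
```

str_ has length 12. The slice str_[2:9:2] selects indices [2, 4, 6, 8] (2->'l', 4->'m', 6->'r', 8->'h'), giving 'lmrh'.

'lmrh'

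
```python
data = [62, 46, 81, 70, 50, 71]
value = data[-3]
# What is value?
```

data has length 6. Negative index -3 maps to positive index 6 + (-3) = 3. data[3] = 70.

70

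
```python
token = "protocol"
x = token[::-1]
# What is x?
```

token has length 8. The slice token[::-1] selects indices [7, 6, 5, 4, 3, 2, 1, 0] (7->'l', 6->'o', 5->'c', 4->'o', 3->'t', 2->'o', 1->'r', 0->'p'), giving 'locotorp'.

'locotorp'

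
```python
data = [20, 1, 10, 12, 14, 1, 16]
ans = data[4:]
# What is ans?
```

data has length 7. The slice data[4:] selects indices [4, 5, 6] (4->14, 5->1, 6->16), giving [14, 1, 16].

[14, 1, 16]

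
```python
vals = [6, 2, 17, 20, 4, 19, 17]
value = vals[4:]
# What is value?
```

vals has length 7. The slice vals[4:] selects indices [4, 5, 6] (4->4, 5->19, 6->17), giving [4, 19, 17].

[4, 19, 17]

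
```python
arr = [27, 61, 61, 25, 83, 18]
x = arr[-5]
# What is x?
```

arr has length 6. Negative index -5 maps to positive index 6 + (-5) = 1. arr[1] = 61.

61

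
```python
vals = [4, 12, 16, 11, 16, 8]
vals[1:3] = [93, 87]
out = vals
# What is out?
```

vals starts as [4, 12, 16, 11, 16, 8] (length 6). The slice vals[1:3] covers indices [1, 2] with values [12, 16]. Replacing that slice with [93, 87] (same length) produces [4, 93, 87, 11, 16, 8].

[4, 93, 87, 11, 16, 8]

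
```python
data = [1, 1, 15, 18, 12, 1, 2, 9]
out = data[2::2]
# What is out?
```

data has length 8. The slice data[2::2] selects indices [2, 4, 6] (2->15, 4->12, 6->2), giving [15, 12, 2].

[15, 12, 2]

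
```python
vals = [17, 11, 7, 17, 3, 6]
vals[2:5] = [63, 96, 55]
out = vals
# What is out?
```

vals starts as [17, 11, 7, 17, 3, 6] (length 6). The slice vals[2:5] covers indices [2, 3, 4] with values [7, 17, 3]. Replacing that slice with [63, 96, 55] (same length) produces [17, 11, 63, 96, 55, 6].

[17, 11, 63, 96, 55, 6]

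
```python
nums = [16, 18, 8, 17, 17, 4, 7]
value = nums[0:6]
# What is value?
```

nums has length 7. The slice nums[0:6] selects indices [0, 1, 2, 3, 4, 5] (0->16, 1->18, 2->8, 3->17, 4->17, 5->4), giving [16, 18, 8, 17, 17, 4].

[16, 18, 8, 17, 17, 4]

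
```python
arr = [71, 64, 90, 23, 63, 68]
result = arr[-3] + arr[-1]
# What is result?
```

arr has length 6. Negative index -3 maps to positive index 6 + (-3) = 3. arr[3] = 23.
arr has length 6. Negative index -1 maps to positive index 6 + (-1) = 5. arr[5] = 68.
Sum: 23 + 68 = 91.

91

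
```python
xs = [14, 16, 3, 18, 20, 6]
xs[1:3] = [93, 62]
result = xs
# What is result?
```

xs starts as [14, 16, 3, 18, 20, 6] (length 6). The slice xs[1:3] covers indices [1, 2] with values [16, 3]. Replacing that slice with [93, 62] (same length) produces [14, 93, 62, 18, 20, 6].

[14, 93, 62, 18, 20, 6]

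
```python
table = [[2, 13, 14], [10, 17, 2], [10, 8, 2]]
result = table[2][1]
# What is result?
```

table[2] = [10, 8, 2]. Taking column 1 of that row yields 8.

8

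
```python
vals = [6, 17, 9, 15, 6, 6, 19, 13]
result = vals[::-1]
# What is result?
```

vals has length 8. The slice vals[::-1] selects indices [7, 6, 5, 4, 3, 2, 1, 0] (7->13, 6->19, 5->6, 4->6, 3->15, 2->9, 1->17, 0->6), giving [13, 19, 6, 6, 15, 9, 17, 6].

[13, 19, 6, 6, 15, 9, 17, 6]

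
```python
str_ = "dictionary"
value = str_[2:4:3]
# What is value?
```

str_ has length 10. The slice str_[2:4:3] selects indices [2] (2->'c'), giving 'c'.

'c'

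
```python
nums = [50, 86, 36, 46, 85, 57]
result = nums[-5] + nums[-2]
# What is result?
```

nums has length 6. Negative index -5 maps to positive index 6 + (-5) = 1. nums[1] = 86.
nums has length 6. Negative index -2 maps to positive index 6 + (-2) = 4. nums[4] = 85.
Sum: 86 + 85 = 171.

171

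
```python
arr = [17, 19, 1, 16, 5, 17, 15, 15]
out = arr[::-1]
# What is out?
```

arr has length 8. The slice arr[::-1] selects indices [7, 6, 5, 4, 3, 2, 1, 0] (7->15, 6->15, 5->17, 4->5, 3->16, 2->1, 1->19, 0->17), giving [15, 15, 17, 5, 16, 1, 19, 17].

[15, 15, 17, 5, 16, 1, 19, 17]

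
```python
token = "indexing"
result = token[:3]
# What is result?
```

token has length 8. The slice token[:3] selects indices [0, 1, 2] (0->'i', 1->'n', 2->'d'), giving 'ind'.

'ind'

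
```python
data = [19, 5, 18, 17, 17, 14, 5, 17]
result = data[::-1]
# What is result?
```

data has length 8. The slice data[::-1] selects indices [7, 6, 5, 4, 3, 2, 1, 0] (7->17, 6->5, 5->14, 4->17, 3->17, 2->18, 1->5, 0->19), giving [17, 5, 14, 17, 17, 18, 5, 19].

[17, 5, 14, 17, 17, 18, 5, 19]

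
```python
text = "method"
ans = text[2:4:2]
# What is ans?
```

text has length 6. The slice text[2:4:2] selects indices [2] (2->'t'), giving 't'.

't'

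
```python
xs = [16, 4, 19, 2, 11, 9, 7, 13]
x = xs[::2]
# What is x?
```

xs has length 8. The slice xs[::2] selects indices [0, 2, 4, 6] (0->16, 2->19, 4->11, 6->7), giving [16, 19, 11, 7].

[16, 19, 11, 7]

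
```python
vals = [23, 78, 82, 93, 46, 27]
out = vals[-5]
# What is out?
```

vals has length 6. Negative index -5 maps to positive index 6 + (-5) = 1. vals[1] = 78.

78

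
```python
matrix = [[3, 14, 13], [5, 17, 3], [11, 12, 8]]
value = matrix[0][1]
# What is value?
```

matrix[0] = [3, 14, 13]. Taking column 1 of that row yields 14.

14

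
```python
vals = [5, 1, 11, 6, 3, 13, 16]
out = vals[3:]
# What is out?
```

vals has length 7. The slice vals[3:] selects indices [3, 4, 5, 6] (3->6, 4->3, 5->13, 6->16), giving [6, 3, 13, 16].

[6, 3, 13, 16]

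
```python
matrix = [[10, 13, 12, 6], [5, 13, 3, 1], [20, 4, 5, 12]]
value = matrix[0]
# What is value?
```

matrix has 3 rows. Row 0 is [10, 13, 12, 6].

[10, 13, 12, 6]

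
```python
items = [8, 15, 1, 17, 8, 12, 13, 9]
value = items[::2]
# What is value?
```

items has length 8. The slice items[::2] selects indices [0, 2, 4, 6] (0->8, 2->1, 4->8, 6->13), giving [8, 1, 8, 13].

[8, 1, 8, 13]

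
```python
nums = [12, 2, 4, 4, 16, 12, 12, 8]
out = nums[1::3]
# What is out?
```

nums has length 8. The slice nums[1::3] selects indices [1, 4, 7] (1->2, 4->16, 7->8), giving [2, 16, 8].

[2, 16, 8]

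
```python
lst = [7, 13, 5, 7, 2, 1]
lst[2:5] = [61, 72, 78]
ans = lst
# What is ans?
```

lst starts as [7, 13, 5, 7, 2, 1] (length 6). The slice lst[2:5] covers indices [2, 3, 4] with values [5, 7, 2]. Replacing that slice with [61, 72, 78] (same length) produces [7, 13, 61, 72, 78, 1].

[7, 13, 61, 72, 78, 1]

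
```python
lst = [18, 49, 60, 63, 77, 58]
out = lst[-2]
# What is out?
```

lst has length 6. Negative index -2 maps to positive index 6 + (-2) = 4. lst[4] = 77.

77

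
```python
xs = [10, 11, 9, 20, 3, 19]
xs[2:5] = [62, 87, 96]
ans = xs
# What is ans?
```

xs starts as [10, 11, 9, 20, 3, 19] (length 6). The slice xs[2:5] covers indices [2, 3, 4] with values [9, 20, 3]. Replacing that slice with [62, 87, 96] (same length) produces [10, 11, 62, 87, 96, 19].

[10, 11, 62, 87, 96, 19]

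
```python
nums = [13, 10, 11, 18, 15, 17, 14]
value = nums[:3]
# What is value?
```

nums has length 7. The slice nums[:3] selects indices [0, 1, 2] (0->13, 1->10, 2->11), giving [13, 10, 11].

[13, 10, 11]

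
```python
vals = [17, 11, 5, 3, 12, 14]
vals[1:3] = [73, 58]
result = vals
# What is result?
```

vals starts as [17, 11, 5, 3, 12, 14] (length 6). The slice vals[1:3] covers indices [1, 2] with values [11, 5]. Replacing that slice with [73, 58] (same length) produces [17, 73, 58, 3, 12, 14].

[17, 73, 58, 3, 12, 14]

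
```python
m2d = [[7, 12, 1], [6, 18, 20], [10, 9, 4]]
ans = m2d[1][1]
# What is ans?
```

m2d[1] = [6, 18, 20]. Taking column 1 of that row yields 18.

18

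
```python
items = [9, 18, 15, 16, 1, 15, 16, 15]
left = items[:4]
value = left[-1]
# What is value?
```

items has length 8. The slice items[:4] selects indices [0, 1, 2, 3] (0->9, 1->18, 2->15, 3->16), giving [9, 18, 15, 16]. So left = [9, 18, 15, 16]. Then left[-1] = 16.

16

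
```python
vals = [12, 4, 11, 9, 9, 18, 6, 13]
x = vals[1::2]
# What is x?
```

vals has length 8. The slice vals[1::2] selects indices [1, 3, 5, 7] (1->4, 3->9, 5->18, 7->13), giving [4, 9, 18, 13].

[4, 9, 18, 13]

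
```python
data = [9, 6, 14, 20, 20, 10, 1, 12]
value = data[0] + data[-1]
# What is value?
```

data has length 8. data[0] = 9.
data has length 8. Negative index -1 maps to positive index 8 + (-1) = 7. data[7] = 12.
Sum: 9 + 12 = 21.

21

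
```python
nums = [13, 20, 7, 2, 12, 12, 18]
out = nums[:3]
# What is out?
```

nums has length 7. The slice nums[:3] selects indices [0, 1, 2] (0->13, 1->20, 2->7), giving [13, 20, 7].

[13, 20, 7]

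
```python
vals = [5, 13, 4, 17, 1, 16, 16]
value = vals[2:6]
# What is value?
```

vals has length 7. The slice vals[2:6] selects indices [2, 3, 4, 5] (2->4, 3->17, 4->1, 5->16), giving [4, 17, 1, 16].

[4, 17, 1, 16]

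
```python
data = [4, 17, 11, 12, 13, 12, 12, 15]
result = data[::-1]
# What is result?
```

data has length 8. The slice data[::-1] selects indices [7, 6, 5, 4, 3, 2, 1, 0] (7->15, 6->12, 5->12, 4->13, 3->12, 2->11, 1->17, 0->4), giving [15, 12, 12, 13, 12, 11, 17, 4].

[15, 12, 12, 13, 12, 11, 17, 4]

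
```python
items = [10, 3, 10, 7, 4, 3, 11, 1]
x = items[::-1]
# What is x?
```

items has length 8. The slice items[::-1] selects indices [7, 6, 5, 4, 3, 2, 1, 0] (7->1, 6->11, 5->3, 4->4, 3->7, 2->10, 1->3, 0->10), giving [1, 11, 3, 4, 7, 10, 3, 10].

[1, 11, 3, 4, 7, 10, 3, 10]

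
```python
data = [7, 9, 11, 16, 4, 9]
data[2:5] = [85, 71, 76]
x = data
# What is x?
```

data starts as [7, 9, 11, 16, 4, 9] (length 6). The slice data[2:5] covers indices [2, 3, 4] with values [11, 16, 4]. Replacing that slice with [85, 71, 76] (same length) produces [7, 9, 85, 71, 76, 9].

[7, 9, 85, 71, 76, 9]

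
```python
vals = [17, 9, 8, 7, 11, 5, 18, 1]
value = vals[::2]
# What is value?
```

vals has length 8. The slice vals[::2] selects indices [0, 2, 4, 6] (0->17, 2->8, 4->11, 6->18), giving [17, 8, 11, 18].

[17, 8, 11, 18]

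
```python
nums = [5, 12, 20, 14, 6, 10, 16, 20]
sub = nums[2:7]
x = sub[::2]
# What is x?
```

nums has length 8. The slice nums[2:7] selects indices [2, 3, 4, 5, 6] (2->20, 3->14, 4->6, 5->10, 6->16), giving [20, 14, 6, 10, 16]. So sub = [20, 14, 6, 10, 16]. sub has length 5. The slice sub[::2] selects indices [0, 2, 4] (0->20, 2->6, 4->16), giving [20, 6, 16].

[20, 6, 16]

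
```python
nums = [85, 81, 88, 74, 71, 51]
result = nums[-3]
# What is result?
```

nums has length 6. Negative index -3 maps to positive index 6 + (-3) = 3. nums[3] = 74.

74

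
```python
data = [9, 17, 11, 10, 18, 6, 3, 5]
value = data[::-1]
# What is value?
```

data has length 8. The slice data[::-1] selects indices [7, 6, 5, 4, 3, 2, 1, 0] (7->5, 6->3, 5->6, 4->18, 3->10, 2->11, 1->17, 0->9), giving [5, 3, 6, 18, 10, 11, 17, 9].

[5, 3, 6, 18, 10, 11, 17, 9]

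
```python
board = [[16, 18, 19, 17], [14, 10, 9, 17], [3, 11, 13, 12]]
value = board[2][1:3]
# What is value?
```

board[2] = [3, 11, 13, 12]. board[2] has length 4. The slice board[2][1:3] selects indices [1, 2] (1->11, 2->13), giving [11, 13].

[11, 13]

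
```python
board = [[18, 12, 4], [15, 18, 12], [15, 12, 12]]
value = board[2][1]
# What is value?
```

board[2] = [15, 12, 12]. Taking column 1 of that row yields 12.

12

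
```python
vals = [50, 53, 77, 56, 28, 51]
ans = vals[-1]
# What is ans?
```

vals has length 6. Negative index -1 maps to positive index 6 + (-1) = 5. vals[5] = 51.

51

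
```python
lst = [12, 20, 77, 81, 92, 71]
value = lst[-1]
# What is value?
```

lst has length 6. Negative index -1 maps to positive index 6 + (-1) = 5. lst[5] = 71.

71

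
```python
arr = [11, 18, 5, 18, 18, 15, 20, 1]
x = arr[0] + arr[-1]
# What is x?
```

arr has length 8. arr[0] = 11.
arr has length 8. Negative index -1 maps to positive index 8 + (-1) = 7. arr[7] = 1.
Sum: 11 + 1 = 12.

12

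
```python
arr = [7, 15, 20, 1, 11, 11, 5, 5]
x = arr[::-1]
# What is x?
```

arr has length 8. The slice arr[::-1] selects indices [7, 6, 5, 4, 3, 2, 1, 0] (7->5, 6->5, 5->11, 4->11, 3->1, 2->20, 1->15, 0->7), giving [5, 5, 11, 11, 1, 20, 15, 7].

[5, 5, 11, 11, 1, 20, 15, 7]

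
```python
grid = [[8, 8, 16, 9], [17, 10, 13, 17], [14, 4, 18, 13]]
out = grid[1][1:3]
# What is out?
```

grid[1] = [17, 10, 13, 17]. grid[1] has length 4. The slice grid[1][1:3] selects indices [1, 2] (1->10, 2->13), giving [10, 13].

[10, 13]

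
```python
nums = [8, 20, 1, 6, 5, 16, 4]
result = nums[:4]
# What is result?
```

nums has length 7. The slice nums[:4] selects indices [0, 1, 2, 3] (0->8, 1->20, 2->1, 3->6), giving [8, 20, 1, 6].

[8, 20, 1, 6]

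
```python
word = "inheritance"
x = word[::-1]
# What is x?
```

word has length 11. The slice word[::-1] selects indices [10, 9, 8, 7, 6, 5, 4, 3, 2, 1, 0] (10->'e', 9->'c', 8->'n', 7->'a', 6->'t', 5->'i', 4->'r', 3->'e', 2->'h', 1->'n', 0->'i'), giving 'ecnatirehni'.

'ecnatirehni'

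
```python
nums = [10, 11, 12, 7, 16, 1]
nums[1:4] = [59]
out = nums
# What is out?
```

nums starts as [10, 11, 12, 7, 16, 1] (length 6). The slice nums[1:4] covers indices [1, 2, 3] with values [11, 12, 7]. Replacing that slice with [59] (different length) produces [10, 59, 16, 1].

[10, 59, 16, 1]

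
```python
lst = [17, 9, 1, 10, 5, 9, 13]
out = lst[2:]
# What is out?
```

lst has length 7. The slice lst[2:] selects indices [2, 3, 4, 5, 6] (2->1, 3->10, 4->5, 5->9, 6->13), giving [1, 10, 5, 9, 13].

[1, 10, 5, 9, 13]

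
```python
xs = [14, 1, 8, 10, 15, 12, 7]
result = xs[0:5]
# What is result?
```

xs has length 7. The slice xs[0:5] selects indices [0, 1, 2, 3, 4] (0->14, 1->1, 2->8, 3->10, 4->15), giving [14, 1, 8, 10, 15].

[14, 1, 8, 10, 15]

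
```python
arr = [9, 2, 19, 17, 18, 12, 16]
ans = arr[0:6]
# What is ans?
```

arr has length 7. The slice arr[0:6] selects indices [0, 1, 2, 3, 4, 5] (0->9, 1->2, 2->19, 3->17, 4->18, 5->12), giving [9, 2, 19, 17, 18, 12].

[9, 2, 19, 17, 18, 12]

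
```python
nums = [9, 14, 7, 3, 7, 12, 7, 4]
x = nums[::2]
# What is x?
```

nums has length 8. The slice nums[::2] selects indices [0, 2, 4, 6] (0->9, 2->7, 4->7, 6->7), giving [9, 7, 7, 7].

[9, 7, 7, 7]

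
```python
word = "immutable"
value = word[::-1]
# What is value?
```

word has length 9. The slice word[::-1] selects indices [8, 7, 6, 5, 4, 3, 2, 1, 0] (8->'e', 7->'l', 6->'b', 5->'a', 4->'t', 3->'u', 2->'m', 1->'m', 0->'i'), giving 'elbatummi'.

'elbatummi'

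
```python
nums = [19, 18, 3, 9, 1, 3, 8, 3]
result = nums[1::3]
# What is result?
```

nums has length 8. The slice nums[1::3] selects indices [1, 4, 7] (1->18, 4->1, 7->3), giving [18, 1, 3].

[18, 1, 3]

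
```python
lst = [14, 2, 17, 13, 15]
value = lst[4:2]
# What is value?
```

lst has length 5. The slice lst[4:2] resolves to an empty index range, so the result is [].

[]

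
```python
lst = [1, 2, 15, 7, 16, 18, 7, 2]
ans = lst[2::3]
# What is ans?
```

lst has length 8. The slice lst[2::3] selects indices [2, 5] (2->15, 5->18), giving [15, 18].

[15, 18]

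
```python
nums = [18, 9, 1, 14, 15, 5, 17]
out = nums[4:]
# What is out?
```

nums has length 7. The slice nums[4:] selects indices [4, 5, 6] (4->15, 5->5, 6->17), giving [15, 5, 17].

[15, 5, 17]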